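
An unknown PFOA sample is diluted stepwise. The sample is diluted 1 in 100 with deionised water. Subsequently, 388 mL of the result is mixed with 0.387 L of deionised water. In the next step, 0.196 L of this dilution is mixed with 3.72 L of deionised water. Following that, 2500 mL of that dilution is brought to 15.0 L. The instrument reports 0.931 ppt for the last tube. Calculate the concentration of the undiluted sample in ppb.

Overall dilution factor = 100 × 1.997 × 19.98 × 6 = 2.39 × 10⁴.
Original = 0.931 ppt × 2.39 × 10⁴ = 2.23 × 10⁴ ppt = 22.3 ppb.

22.3 ppb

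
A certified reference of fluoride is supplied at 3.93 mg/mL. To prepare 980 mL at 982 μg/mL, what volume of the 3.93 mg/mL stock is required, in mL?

982 μg/mL = 0.982 mg/mL.
V₁ = C₂V₂/C₁ = 0.982 × 980 / 3.93 = 245 mL.

245 mL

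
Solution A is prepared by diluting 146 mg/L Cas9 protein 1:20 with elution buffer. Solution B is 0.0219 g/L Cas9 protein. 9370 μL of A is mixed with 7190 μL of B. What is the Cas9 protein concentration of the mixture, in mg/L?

C_A = 146 mg/L / 20 = 7.30 mg/L.
C_B = 0.0219 g/L = 21.9 mg/L.
C_mix = (C_A·V_A + C_B·V_B)/(V_A + V_B) = (7.30×9370 + 21.9×7190) / 16560 = 13.6 mg/L.

13.6 mg/L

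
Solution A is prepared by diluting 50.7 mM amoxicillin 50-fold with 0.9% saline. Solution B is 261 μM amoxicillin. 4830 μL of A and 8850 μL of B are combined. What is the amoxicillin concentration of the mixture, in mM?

0.527 mM

C_A = 50.7 mM / 50 = 1.01 mM.
C_B = 261 μM = 0.261 mM.
C_mix = (C_A·V_A + C_B·V_B)/(V_A + V_B) = (1.01×4830 + 0.261×8850) / 13680 = 0.527 mM.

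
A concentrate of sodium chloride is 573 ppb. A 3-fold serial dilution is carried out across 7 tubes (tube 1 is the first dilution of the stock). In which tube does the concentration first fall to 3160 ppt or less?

tube 5

Tube n has concentration 573 ppb / 3ⁿ.
Need 3ⁿ ≥ 573 ppb / 3160 ppt = 181, so n ≥ 4.73.
First such tube: n = 5.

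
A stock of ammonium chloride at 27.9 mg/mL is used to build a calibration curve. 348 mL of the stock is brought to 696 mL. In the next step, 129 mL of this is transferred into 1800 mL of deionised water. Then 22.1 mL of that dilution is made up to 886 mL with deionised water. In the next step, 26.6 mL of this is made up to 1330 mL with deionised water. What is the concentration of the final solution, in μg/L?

465 μg/L

Overall dilution factor = 2 × 14.95 × 40.09 × 50 = 5.99 × 10⁴.
27.9 mg/mL / 5.99 × 10⁴ = 4.65 × 10⁻⁴ mg/mL = 465 μg/L.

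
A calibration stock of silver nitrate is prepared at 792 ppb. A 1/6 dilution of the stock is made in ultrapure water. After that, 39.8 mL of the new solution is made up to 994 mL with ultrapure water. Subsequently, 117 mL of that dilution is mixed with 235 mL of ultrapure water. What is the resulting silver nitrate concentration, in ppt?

Overall dilution factor = 6 × 24.97 × 3.009 = 451.
792 ppb / 451 = 1.76 ppb = 1760 ppt.

1760 ppt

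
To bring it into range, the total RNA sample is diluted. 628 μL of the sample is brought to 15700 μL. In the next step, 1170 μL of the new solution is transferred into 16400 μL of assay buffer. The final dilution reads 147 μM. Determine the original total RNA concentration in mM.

Overall dilution factor = 25 × 15.02 = 375.
Original = 147 μM × 375 = 5.52 × 10⁴ μM = 55.2 mM.

55.2 mM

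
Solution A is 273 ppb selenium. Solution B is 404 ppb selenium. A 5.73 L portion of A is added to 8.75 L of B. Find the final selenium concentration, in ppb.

352 ppb

C_mix = (C_A·V_A + C_B·V_B)/(V_A + V_B) = (273×5.73 + 404×8.75) / 14.48 = 352 ppb.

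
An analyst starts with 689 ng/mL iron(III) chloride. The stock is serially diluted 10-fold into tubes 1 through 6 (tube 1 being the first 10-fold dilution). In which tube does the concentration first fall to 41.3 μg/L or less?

Tube n has concentration 689 ng/mL / 10ⁿ.
Need 10ⁿ ≥ 689 ng/mL / 41.3 μg/L = 16.7, so n ≥ 1.22.
First such tube: n = 2.

tube 2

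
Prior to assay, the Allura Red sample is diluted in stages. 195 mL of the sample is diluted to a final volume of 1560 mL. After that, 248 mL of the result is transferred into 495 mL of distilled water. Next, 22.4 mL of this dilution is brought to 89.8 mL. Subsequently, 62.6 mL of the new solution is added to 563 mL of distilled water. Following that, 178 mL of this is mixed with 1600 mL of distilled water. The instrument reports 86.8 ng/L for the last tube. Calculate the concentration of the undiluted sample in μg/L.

833 μg/L

Overall dilution factor = 8 × 2.996 × 4.009 × 9.994 × 9.989 = 9592.
Original = 86.8 ng/L × 9592 = 8.33 × 10⁵ ng/L = 833 μg/L.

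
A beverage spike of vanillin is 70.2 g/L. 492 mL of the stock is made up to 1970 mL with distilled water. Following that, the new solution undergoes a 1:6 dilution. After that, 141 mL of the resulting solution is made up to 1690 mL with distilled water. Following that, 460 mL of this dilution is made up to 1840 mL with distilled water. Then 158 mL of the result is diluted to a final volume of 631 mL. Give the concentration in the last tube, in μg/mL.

15.3 μg/mL

Overall dilution factor = 4.004 × 6 × 11.99 × 4 × 3.994 = 4600.
70.2 g/L / 4600 = 0.0153 g/L = 15.3 μg/mL.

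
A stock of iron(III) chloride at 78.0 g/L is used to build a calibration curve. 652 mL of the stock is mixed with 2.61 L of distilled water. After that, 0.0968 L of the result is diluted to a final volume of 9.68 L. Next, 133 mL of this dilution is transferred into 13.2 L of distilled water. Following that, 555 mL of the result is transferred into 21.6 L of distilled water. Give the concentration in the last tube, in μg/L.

Overall dilution factor = 5.003 × 100 × 100.2 × 39.92 = 2.00 × 10⁶.
78.0 g/L / 2.00 × 10⁶ = 3.90 × 10⁻⁵ g/L = 39.0 μg/L.

39.0 μg/L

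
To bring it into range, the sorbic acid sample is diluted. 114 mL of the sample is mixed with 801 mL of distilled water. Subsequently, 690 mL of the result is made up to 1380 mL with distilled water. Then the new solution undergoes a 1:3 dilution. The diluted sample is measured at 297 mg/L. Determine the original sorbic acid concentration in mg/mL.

Overall dilution factor = 8.026 × 2 × 3 = 48.2.
Original = 297 mg/L × 48.2 = 1.43 × 10⁴ mg/L = 14.3 mg/mL.

14.3 mg/mL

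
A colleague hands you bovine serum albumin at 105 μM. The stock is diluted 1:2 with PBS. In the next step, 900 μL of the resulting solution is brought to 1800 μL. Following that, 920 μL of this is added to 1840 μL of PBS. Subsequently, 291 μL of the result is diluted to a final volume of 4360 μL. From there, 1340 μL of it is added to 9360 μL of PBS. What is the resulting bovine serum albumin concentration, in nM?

Overall dilution factor = 2 × 2 × 3 × 14.98 × 7.985 = 1436.
105 μM / 1436 = 0.0731 μM = 73.1 nM.

73.1 nM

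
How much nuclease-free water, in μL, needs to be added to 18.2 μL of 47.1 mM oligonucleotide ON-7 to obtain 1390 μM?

1390 μM = 1.39 mM.
V₂ = C₁V₁/C₂ = 47.1 × 18.2 / 1.39 = 617 μL.
Diluent to add = V₂ − V₁ = 617 − 18.2 = 599 μL.

599 μL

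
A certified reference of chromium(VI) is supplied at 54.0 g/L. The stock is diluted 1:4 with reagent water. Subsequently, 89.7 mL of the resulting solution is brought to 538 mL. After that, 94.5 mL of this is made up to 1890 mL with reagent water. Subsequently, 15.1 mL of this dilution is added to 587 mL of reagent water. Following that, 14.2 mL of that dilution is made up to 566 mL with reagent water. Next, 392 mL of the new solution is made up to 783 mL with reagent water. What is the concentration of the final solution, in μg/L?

35.5 μg/L

Overall dilution factor = 4 × 5.998 × 20 × 39.87 × 39.86 × 1.997 = 1.52 × 10⁶.
54.0 g/L / 1.52 × 10⁶ = 3.55 × 10⁻⁵ g/L = 35.5 μg/L.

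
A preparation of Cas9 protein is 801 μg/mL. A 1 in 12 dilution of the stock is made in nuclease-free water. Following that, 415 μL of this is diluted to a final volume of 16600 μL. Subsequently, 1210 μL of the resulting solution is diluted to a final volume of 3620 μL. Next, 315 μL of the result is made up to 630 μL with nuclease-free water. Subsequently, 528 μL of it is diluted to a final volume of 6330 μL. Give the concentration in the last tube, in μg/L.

Overall dilution factor = 12 × 40 × 2.992 × 2 × 11.99 = 3.44 × 10⁴.
801 μg/mL / 3.44 × 10⁴ = 0.0233 μg/mL = 23.3 μg/L.

23.3 μg/L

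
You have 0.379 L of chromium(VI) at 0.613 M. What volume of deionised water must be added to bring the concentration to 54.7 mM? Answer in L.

54.7 mM = 0.0547 M.
V₂ = C₁V₁/C₂ = 0.613 × 0.379 / 0.0547 = 4.25 L.
Diluent to add = V₂ − V₁ = 4.25 − 0.379 = 3.87 L.

3.87 L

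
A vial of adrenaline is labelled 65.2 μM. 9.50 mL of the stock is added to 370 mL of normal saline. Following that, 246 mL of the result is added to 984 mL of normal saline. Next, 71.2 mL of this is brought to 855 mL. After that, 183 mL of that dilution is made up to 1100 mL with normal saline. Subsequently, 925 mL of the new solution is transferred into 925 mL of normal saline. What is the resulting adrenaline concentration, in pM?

Overall dilution factor = 39.95 × 5 × 12.01 × 6.011 × 2 = 2.88 × 10⁴.
65.2 μM / 2.88 × 10⁴ = 2.26 × 10⁻³ μM = 2260 pM.

2260 pM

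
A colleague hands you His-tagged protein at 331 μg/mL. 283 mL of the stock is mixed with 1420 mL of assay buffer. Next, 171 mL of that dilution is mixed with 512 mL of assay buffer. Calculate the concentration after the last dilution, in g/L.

0.0138 g/L

Overall dilution factor = 6.018 × 3.994 = 24.0.
331 μg/mL / 24.0 = 13.8 μg/mL = 0.0138 g/L.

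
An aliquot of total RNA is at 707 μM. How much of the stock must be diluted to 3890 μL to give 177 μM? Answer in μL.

V₁ = C₂V₂/C₁ = 177 × 3890 / 707 = 974 μL.

974 μL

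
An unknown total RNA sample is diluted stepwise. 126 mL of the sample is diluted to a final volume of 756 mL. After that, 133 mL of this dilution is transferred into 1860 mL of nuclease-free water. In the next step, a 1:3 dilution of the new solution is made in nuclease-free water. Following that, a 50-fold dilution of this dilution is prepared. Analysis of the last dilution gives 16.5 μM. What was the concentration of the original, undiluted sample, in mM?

223 mM

Overall dilution factor = 6 × 14.98 × 3 × 50 = 1.35 × 10⁴.
Original = 16.5 μM × 1.35 × 10⁴ = 2.23 × 10⁵ μM = 223 mM.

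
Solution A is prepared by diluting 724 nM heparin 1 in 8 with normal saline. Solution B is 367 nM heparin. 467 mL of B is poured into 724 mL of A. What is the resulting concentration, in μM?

C_A = 724 nM / 8 = 90.5 nM.
C_mix = (C_A·V_A + C_B·V_B)/(V_A + V_B) = (90.5×724 + 367×467) / 1191 = 199 nM = 0.199 μM.

0.199 μM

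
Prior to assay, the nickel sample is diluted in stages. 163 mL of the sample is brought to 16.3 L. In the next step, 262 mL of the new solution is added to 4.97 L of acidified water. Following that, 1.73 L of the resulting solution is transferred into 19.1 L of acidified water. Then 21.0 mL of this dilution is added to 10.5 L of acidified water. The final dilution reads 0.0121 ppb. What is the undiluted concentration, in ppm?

Overall dilution factor = 100 × 19.97 × 12.04 × 501 = 1.20 × 10⁷.
Original = 0.0121 ppb × 1.20 × 10⁷ = 1.46 × 10⁵ ppb = 146 ppm.

146 ppm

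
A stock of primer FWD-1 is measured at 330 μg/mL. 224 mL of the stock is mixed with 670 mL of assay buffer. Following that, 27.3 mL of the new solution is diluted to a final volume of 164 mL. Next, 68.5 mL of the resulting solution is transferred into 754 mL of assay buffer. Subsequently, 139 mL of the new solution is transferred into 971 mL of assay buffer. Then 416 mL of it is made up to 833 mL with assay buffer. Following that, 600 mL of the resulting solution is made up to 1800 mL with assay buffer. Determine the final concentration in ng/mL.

Overall dilution factor = 3.991 × 6.007 × 12.01 × 7.986 × 2.002 × 3 = 1.38 × 10⁴.
330 μg/mL / 1.38 × 10⁴ = 0.0239 μg/mL = 23.9 ng/mL.

23.9 ng/mL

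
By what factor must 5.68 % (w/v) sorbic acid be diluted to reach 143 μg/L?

3.97 × 10⁵

Factor = C₀/C_target = 5.68 % (w/v) / 143 μg/L = 3.97 × 10⁵.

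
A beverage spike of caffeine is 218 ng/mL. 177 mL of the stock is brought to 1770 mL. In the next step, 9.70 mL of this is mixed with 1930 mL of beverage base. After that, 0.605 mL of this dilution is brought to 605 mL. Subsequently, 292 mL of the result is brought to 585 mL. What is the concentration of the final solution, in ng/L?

0.0544 ng/L

Overall dilution factor = 10 × 200.0 × 1000 × 2.003 = 4.01 × 10⁶.
218 ng/mL / 4.01 × 10⁶ = 5.44 × 10⁻⁵ ng/mL = 0.0544 ng/L.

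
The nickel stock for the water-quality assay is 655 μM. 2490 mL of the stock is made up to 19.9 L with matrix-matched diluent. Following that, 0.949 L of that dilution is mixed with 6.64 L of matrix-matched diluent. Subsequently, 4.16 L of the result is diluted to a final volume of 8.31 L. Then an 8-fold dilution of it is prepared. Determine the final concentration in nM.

641 nM

Overall dilution factor = 7.992 × 7.997 × 1.998 × 8 = 1021.
655 μM / 1021 = 0.641 μM = 641 nM.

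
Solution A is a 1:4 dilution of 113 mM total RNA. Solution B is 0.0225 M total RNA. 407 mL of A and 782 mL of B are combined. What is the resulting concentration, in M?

0.0245 M

C_A = 113 mM / 4 = 28.2 mM.
C_B = 0.0225 M = 22.5 mM.
C_mix = (C_A·V_A + C_B·V_B)/(V_A + V_B) = (28.2×407 + 22.5×782) / 1189 = 24.5 mM = 0.0245 M.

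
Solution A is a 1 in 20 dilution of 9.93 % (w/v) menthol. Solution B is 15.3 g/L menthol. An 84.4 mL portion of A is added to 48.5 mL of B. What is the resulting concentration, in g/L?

C_A = 9.93 % (w/v) / 20 = 0.496 % (w/v).
C_B = 15.3 g/L = 1.53 % (w/v).
C_mix = (C_A·V_A + C_B·V_B)/(V_A + V_B) = (0.496×84.4 + 1.53×48.5) / 132.9 = 0.874 % (w/v) = 8.74 g/L.

8.74 g/L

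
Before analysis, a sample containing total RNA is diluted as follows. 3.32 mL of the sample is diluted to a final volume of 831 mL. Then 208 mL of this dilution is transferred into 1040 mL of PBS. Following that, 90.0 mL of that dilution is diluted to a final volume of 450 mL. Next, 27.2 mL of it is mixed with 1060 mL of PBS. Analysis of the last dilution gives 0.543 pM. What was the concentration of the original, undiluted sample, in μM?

Overall dilution factor = 250.3 × 6 × 5 × 39.97 = 3.00 × 10⁵.
Original = 0.543 pM × 3.00 × 10⁵ = 1.63 × 10⁵ pM = 0.163 μM.

0.163 μM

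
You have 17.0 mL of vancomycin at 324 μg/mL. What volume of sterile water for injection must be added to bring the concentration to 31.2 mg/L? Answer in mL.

160 mL

31.2 mg/L = 31.2 μg/mL.
V₂ = C₁V₁/C₂ = 324 × 17.0 / 31.2 = 177 mL.
Diluent to add = V₂ − V₁ = 177 − 17.0 = 160 mL.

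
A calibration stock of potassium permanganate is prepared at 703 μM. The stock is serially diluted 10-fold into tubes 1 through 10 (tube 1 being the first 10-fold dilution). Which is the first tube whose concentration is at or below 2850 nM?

Tube n has concentration 703 μM / 10ⁿ.
Need 10ⁿ ≥ 703 μM / 2850 nM = 247, so n ≥ 2.39.
First such tube: n = 3.

tube 3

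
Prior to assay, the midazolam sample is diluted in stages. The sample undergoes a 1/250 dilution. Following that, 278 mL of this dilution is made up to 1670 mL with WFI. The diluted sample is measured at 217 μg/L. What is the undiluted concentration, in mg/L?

326 mg/L

Overall dilution factor = 250 × 6.007 = 1502.
Original = 217 μg/L × 1502 = 3.26 × 10⁵ μg/L = 326 mg/L.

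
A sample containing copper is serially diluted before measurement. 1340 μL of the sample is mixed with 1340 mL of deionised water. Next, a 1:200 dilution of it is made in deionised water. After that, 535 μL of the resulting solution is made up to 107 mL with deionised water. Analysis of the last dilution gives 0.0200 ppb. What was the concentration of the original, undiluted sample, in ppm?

801 ppm

Overall dilution factor = 1001 × 200 × 200 = 4.00 × 10⁷.
Original = 0.0200 ppb × 4.00 × 10⁷ = 8.01 × 10⁵ ppb = 801 ppm.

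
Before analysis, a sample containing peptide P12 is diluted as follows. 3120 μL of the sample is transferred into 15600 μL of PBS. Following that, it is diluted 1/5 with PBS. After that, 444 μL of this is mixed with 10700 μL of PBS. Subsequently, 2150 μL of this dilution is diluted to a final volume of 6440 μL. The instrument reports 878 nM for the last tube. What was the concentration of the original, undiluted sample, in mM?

1.98 mM

Overall dilution factor = 6 × 5 × 25.10 × 2.995 = 2255.
Original = 878 nM × 2255 = 1.98 × 10⁶ nM = 1.98 mM.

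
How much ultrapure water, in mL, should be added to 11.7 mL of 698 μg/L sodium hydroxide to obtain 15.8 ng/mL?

505 mL

15.8 ng/mL = 15.8 μg/L.
V₂ = C₁V₁/C₂ = 698 × 11.7 / 15.8 = 517 mL.
Diluent to add = V₂ − V₁ = 517 − 11.7 = 505 mL.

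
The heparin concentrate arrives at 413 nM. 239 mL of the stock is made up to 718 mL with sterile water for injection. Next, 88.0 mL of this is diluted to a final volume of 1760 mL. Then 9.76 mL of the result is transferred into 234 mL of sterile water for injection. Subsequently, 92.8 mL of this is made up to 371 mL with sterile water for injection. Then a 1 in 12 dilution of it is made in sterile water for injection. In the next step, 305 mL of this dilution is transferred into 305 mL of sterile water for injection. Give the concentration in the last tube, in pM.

Overall dilution factor = 3.004 × 20 × 24.98 × 3.998 × 12 × 2 = 1.44 × 10⁵.
413 nM / 1.44 × 10⁵ = 2.87 × 10⁻³ nM = 2.87 pM.

2.87 pM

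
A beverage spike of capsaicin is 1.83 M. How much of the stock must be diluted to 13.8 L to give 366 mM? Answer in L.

366 mM = 0.366 M.
V₁ = C₂V₂/C₁ = 0.366 × 13.8 / 1.83 = 2.76 L.

2.76 L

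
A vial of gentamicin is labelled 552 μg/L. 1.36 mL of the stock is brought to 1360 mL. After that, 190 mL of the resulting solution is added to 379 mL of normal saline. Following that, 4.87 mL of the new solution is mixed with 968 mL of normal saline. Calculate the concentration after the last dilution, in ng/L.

Overall dilution factor = 1000 × 2.995 × 199.8 = 5.98 × 10⁵.
552 μg/L / 5.98 × 10⁵ = 9.23 × 10⁻⁴ μg/L = 0.923 ng/L.

0.923 ng/L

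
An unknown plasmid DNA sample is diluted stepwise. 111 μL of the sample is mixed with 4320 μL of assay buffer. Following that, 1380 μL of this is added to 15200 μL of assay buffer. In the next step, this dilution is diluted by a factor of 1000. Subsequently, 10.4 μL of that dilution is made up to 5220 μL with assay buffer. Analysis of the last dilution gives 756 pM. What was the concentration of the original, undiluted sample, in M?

0.182 M

Overall dilution factor = 39.92 × 12.01 × 1000 × 501.9 = 2.41 × 10⁸.
Original = 756 pM × 2.41 × 10⁸ = 1.82 × 10¹¹ pM = 0.182 M.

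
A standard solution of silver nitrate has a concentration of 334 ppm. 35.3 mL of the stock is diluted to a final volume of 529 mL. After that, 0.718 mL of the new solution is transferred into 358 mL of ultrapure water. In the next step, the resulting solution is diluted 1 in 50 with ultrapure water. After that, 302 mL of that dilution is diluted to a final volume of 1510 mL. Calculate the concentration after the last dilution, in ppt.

178 ppt

Overall dilution factor = 14.99 × 499.6 × 50 × 5 = 1.87 × 10⁶.
334 ppm / 1.87 × 10⁶ = 1.78 × 10⁻⁴ ppm = 178 ppt.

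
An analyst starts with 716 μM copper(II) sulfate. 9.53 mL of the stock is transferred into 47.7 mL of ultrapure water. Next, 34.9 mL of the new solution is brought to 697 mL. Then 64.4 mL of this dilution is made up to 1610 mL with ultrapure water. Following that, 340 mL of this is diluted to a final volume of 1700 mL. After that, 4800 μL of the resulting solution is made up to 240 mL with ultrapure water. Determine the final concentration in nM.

Overall dilution factor = 6.005 × 19.97 × 25 × 5 × 50 = 7.50 × 10⁵.
716 μM / 7.50 × 10⁵ = 9.55 × 10⁻⁴ μM = 0.955 nM.

0.955 nM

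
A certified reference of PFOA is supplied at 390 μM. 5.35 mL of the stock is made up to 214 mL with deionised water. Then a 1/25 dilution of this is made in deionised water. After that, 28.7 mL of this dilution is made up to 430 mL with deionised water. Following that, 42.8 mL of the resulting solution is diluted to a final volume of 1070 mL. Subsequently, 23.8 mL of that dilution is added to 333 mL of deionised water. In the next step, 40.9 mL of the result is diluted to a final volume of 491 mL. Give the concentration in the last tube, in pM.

5.79 pM

Overall dilution factor = 40 × 25 × 14.98 × 25 × 14.99 × 12.00 = 6.74 × 10⁷.
390 μM / 6.74 × 10⁷ = 5.79 × 10⁻⁶ μM = 5.79 pM.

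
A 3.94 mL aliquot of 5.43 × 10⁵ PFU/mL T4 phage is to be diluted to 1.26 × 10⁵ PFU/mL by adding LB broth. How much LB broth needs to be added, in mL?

V₂ = C₁V₁/C₂ = 5.43 × 10⁵ × 3.94 / 1.26 × 10⁵ = 17.0 mL.
Diluent to add = V₂ − V₁ = 17.0 − 3.94 = 13.0 mL.

13.0 mL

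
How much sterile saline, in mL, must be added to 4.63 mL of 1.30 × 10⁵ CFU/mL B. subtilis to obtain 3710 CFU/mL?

V₂ = C₁V₁/C₂ = 1.30 × 10⁵ × 4.63 / 3710 = 162 mL.
Diluent to add = V₂ − V₁ = 162 − 4.63 = 158 mL.

158 mL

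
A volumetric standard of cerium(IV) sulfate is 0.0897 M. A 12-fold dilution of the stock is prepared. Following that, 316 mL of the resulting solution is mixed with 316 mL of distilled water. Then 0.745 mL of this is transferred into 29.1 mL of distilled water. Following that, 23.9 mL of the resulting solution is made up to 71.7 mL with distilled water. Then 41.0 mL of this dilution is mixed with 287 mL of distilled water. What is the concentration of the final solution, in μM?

3.89 μM

Overall dilution factor = 12 × 2 × 40.06 × 3 × 8 = 2.31 × 10⁴.
0.0897 M / 2.31 × 10⁴ = 3.89 × 10⁻⁶ M = 3.89 μM.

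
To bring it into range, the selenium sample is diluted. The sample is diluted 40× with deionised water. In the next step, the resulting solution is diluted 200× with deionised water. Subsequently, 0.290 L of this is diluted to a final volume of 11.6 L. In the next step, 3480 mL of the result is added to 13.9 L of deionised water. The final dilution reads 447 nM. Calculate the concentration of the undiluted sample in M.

Overall dilution factor = 40 × 200 × 40 × 4.994 = 1.60 × 10⁶.
Original = 447 nM × 1.60 × 10⁶ = 7.14 × 10⁸ nM = 0.714 M.

0.714 M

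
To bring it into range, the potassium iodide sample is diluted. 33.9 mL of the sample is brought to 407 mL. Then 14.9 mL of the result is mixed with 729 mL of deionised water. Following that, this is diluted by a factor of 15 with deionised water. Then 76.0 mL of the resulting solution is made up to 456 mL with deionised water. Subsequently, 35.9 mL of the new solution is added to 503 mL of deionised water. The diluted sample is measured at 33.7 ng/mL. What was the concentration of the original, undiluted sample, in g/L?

27.3 g/L

Overall dilution factor = 12.01 × 49.93 × 15 × 6 × 15.01 = 8.10 × 10⁵.
Original = 33.7 ng/mL × 8.10 × 10⁵ = 2.73 × 10⁷ ng/mL = 27.3 g/L.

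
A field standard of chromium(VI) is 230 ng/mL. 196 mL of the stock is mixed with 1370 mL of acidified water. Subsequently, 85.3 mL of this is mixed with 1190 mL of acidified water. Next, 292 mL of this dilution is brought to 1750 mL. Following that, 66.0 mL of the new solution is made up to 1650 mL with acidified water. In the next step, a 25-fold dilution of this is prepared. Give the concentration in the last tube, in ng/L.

Overall dilution factor = 7.990 × 14.95 × 5.993 × 25 × 25 = 4.47 × 10⁵.
230 ng/mL / 4.47 × 10⁵ = 5.14 × 10⁻⁴ ng/mL = 0.514 ng/L.

0.514 ng/L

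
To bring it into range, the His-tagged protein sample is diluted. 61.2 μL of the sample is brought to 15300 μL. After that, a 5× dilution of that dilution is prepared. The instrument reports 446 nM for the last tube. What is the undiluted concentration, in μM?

Overall dilution factor = 250 × 5 = 1250.
Original = 446 nM × 1250 = 5.58 × 10⁵ nM = 558 μM.

558 μM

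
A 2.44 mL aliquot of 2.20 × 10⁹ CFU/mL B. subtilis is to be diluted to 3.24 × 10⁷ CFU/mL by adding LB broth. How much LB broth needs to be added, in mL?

163 mL

V₂ = C₁V₁/C₂ = 2.20 × 10⁹ × 2.44 / 3.24 × 10⁷ = 166 mL.
Diluent to add = V₂ − V₁ = 166 − 2.44 = 163 mL.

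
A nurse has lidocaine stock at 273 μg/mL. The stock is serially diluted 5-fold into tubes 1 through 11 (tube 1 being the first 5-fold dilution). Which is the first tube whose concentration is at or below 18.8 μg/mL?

tube 2

Tube n has concentration 273 μg/mL / 5ⁿ.
Need 5ⁿ ≥ 273 μg/mL / 18.8 μg/mL = 14.5, so n ≥ 1.66.
First such tube: n = 2.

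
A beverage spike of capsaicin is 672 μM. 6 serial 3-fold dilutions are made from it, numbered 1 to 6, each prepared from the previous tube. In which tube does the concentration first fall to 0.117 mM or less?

tube 2

Tube n has concentration 672 μM / 3ⁿ.
Need 3ⁿ ≥ 672 μM / 0.117 mM = 5.74, so n ≥ 1.59.
First such tube: n = 2.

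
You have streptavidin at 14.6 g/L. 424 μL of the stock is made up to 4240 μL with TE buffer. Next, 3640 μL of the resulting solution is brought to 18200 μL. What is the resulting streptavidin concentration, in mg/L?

292 mg/L

Overall dilution factor = 10 × 5 = 50.0.
14.6 g/L / 50.0 = 0.292 g/L = 292 mg/L.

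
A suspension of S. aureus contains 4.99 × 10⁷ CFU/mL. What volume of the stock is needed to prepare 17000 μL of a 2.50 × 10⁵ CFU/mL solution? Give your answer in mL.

V₁ = C₂V₂/C₁ = 2.50 × 10⁵ × 17000 / 4.99 × 10⁷ = 85.2 μL = 0.0852 mL.

0.0852 mL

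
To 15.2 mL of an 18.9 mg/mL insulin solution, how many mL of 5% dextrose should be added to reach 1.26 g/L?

1.26 g/L = 1.26 mg/mL.
V₂ = C₁V₁/C₂ = 18.9 × 15.2 / 1.26 = 228 mL.
Diluent to add = V₂ − V₁ = 228 − 15.2 = 213 mL.

213 mL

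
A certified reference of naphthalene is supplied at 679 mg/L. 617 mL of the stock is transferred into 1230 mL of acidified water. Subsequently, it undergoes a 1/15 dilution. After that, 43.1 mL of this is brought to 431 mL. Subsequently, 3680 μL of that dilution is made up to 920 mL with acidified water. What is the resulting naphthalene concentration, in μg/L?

Overall dilution factor = 2.994 × 15 × 10 × 250 = 1.12 × 10⁵.
679 mg/L / 1.12 × 10⁵ = 6.05 × 10⁻³ mg/L = 6.05 μg/L.

6.05 μg/L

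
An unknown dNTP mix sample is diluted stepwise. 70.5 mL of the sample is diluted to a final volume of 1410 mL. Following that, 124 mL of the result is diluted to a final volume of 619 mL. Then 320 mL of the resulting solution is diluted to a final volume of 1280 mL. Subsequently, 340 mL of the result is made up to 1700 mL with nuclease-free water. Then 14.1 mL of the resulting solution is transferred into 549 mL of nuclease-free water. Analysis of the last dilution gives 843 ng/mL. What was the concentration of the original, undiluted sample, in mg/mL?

67.2 mg/mL

Overall dilution factor = 20 × 4.992 × 4 × 5 × 39.94 = 7.97 × 10⁴.
Original = 843 ng/mL × 7.97 × 10⁴ = 6.72 × 10⁷ ng/mL = 67.2 mg/mL.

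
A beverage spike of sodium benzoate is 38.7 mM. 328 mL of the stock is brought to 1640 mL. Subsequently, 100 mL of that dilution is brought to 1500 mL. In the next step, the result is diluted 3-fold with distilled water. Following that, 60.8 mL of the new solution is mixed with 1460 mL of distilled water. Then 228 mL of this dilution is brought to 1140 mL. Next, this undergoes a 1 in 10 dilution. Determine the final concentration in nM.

Overall dilution factor = 5 × 15 × 3 × 25.01 × 5 × 10 = 2.81 × 10⁵.
38.7 mM / 2.81 × 10⁵ = 1.38 × 10⁻⁴ mM = 138 nM.

138 nM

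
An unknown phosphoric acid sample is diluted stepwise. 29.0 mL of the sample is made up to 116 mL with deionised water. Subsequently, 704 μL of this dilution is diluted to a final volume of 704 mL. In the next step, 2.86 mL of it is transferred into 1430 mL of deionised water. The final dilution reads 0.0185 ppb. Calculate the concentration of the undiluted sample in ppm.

Overall dilution factor = 4 × 1000 × 501 = 2.00 × 10⁶.
Original = 0.0185 ppb × 2.00 × 10⁶ = 3.71 × 10⁴ ppb = 37.1 ppm.

37.1 ppm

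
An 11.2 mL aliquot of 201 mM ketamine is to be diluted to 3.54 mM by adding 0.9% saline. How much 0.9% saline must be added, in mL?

V₂ = C₁V₁/C₂ = 201 × 11.2 / 3.54 = 636 mL.
Diluent to add = V₂ − V₁ = 636 − 11.2 = 625 mL.

625 mL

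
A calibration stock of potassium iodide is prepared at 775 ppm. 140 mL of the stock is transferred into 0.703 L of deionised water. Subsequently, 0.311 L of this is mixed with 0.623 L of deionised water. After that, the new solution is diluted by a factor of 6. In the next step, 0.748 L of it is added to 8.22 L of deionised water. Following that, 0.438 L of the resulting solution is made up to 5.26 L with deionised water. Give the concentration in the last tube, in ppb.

Overall dilution factor = 6.021 × 3.003 × 6 × 11.99 × 12.01 = 1.56 × 10⁴.
775 ppm / 1.56 × 10⁴ = 0.0496 ppm = 49.6 ppb.

49.6 ppb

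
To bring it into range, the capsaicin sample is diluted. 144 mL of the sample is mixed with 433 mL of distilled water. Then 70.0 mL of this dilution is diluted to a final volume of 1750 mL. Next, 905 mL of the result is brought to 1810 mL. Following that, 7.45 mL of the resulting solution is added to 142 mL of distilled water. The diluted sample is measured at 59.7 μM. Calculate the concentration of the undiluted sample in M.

0.240 M

Overall dilution factor = 4.007 × 25 × 2 × 20.06 = 4019.
Original = 59.7 μM × 4019 = 2.40 × 10⁵ μM = 0.240 M.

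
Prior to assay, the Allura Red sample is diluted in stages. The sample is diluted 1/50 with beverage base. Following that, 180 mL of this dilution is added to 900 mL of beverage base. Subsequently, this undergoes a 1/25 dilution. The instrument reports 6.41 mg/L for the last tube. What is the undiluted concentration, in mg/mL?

Overall dilution factor = 50 × 6 × 25 = 7500.
Original = 6.41 mg/L × 7500 = 4.81 × 10⁴ mg/L = 48.1 mg/mL.

48.1 mg/mL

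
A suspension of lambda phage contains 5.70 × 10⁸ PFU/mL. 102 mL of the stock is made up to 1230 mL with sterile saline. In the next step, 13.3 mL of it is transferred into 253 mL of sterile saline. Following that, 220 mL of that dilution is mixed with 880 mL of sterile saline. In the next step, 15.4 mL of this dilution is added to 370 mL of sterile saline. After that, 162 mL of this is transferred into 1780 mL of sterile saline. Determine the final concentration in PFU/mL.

1570 PFU/mL

Overall dilution factor = 12.06 × 20.02 × 5 × 25.03 × 11.99 = 3.62 × 10⁵.
5.70 × 10⁸ PFU/mL / 3.62 × 10⁵ = 1570 PFU/mL.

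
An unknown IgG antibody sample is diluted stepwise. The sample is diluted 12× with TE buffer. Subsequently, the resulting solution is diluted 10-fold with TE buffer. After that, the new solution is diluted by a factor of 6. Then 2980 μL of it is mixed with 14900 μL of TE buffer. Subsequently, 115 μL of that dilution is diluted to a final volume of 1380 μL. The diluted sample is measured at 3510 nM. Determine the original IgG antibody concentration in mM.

Overall dilution factor = 12 × 10 × 6 × 6 × 12 = 5.18 × 10⁴.
Original = 3510 nM × 5.18 × 10⁴ = 1.82 × 10⁸ nM = 182 mM.

182 mM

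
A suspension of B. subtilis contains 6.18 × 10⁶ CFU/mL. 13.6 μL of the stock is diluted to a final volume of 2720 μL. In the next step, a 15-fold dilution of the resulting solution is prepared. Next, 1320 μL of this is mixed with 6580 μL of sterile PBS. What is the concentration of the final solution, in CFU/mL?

344 CFU/mL

Overall dilution factor = 200 × 15 × 5.985 = 1.80 × 10⁴.
6.18 × 10⁶ CFU/mL / 1.80 × 10⁴ = 344 CFU/mL.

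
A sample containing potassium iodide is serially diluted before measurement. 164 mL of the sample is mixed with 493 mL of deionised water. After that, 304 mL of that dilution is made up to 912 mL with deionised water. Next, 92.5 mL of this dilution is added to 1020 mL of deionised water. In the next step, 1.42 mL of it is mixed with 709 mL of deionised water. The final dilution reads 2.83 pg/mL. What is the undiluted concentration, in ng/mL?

205 ng/mL

Overall dilution factor = 4.006 × 3 × 12.03 × 500.3 = 7.23 × 10⁴.
Original = 2.83 pg/mL × 7.23 × 10⁴ = 2.05 × 10⁵ pg/mL = 205 ng/mL.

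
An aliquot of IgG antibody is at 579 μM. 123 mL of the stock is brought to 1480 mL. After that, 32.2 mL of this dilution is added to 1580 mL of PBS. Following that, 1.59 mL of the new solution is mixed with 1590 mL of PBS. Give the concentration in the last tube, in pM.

960 pM

Overall dilution factor = 12.03 × 50.07 × 1001 = 6.03 × 10⁵.
579 μM / 6.03 × 10⁵ = 9.60 × 10⁻⁴ μM = 960 pM.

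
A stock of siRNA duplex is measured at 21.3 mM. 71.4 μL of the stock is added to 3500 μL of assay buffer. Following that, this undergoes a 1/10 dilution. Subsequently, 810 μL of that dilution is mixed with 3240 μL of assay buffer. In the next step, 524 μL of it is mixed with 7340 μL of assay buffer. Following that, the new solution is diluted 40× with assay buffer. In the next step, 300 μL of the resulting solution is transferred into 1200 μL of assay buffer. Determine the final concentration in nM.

2.84 nM

Overall dilution factor = 50.02 × 10 × 5 × 15.01 × 40 × 5 = 7.51 × 10⁶.
21.3 mM / 7.51 × 10⁶ = 2.84 × 10⁻⁶ mM = 2.84 nM.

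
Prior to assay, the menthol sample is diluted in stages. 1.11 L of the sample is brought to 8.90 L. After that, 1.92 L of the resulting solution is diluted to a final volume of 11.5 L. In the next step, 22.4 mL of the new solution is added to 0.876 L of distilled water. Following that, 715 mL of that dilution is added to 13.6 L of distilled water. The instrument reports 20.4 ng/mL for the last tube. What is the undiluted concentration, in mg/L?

Overall dilution factor = 8.018 × 5.990 × 40.11 × 20.02 = 3.86 × 10⁴.
Original = 20.4 ng/mL × 3.86 × 10⁴ = 7.87 × 10⁵ ng/mL = 787 mg/L.

787 mg/L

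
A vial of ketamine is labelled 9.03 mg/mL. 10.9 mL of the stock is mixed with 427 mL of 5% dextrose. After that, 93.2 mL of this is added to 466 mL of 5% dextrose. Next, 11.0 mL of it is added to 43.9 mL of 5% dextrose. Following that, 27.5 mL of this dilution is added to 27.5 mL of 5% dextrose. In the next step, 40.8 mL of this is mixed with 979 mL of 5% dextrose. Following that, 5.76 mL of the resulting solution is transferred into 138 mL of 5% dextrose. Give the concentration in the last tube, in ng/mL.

6.02 ng/mL

Overall dilution factor = 40.17 × 6 × 4.991 × 2 × 25.00 × 24.96 = 1.50 × 10⁶.
9.03 mg/mL / 1.50 × 10⁶ = 6.02 × 10⁻⁶ mg/mL = 6.02 ng/mL.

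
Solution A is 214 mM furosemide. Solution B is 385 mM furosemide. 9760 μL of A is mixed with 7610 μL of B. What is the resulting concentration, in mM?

289 mM

C_mix = (C_A·V_A + C_B·V_B)/(V_A + V_B) = (214×9760 + 385×7610) / 17370 = 289 mM.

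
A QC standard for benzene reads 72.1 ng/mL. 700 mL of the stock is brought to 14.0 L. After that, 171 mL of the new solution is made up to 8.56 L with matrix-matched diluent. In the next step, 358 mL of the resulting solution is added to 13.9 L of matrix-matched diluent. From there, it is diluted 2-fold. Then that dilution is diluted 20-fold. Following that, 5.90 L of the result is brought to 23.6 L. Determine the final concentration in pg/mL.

0.0113 pg/mL

Overall dilution factor = 20 × 50.06 × 39.83 × 2 × 20 × 4 = 6.38 × 10⁶.
72.1 ng/mL / 6.38 × 10⁶ = 1.13 × 10⁻⁵ ng/mL = 0.0113 pg/mL.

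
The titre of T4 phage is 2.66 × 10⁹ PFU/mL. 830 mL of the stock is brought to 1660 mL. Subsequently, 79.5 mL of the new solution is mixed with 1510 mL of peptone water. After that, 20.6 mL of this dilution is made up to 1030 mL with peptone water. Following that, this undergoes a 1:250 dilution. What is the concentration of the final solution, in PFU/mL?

5320 PFU/mL

Overall dilution factor = 2 × 19.99 × 50 × 250 = 5.00 × 10⁵.
2.66 × 10⁹ PFU/mL / 5.00 × 10⁵ = 5320 PFU/mL.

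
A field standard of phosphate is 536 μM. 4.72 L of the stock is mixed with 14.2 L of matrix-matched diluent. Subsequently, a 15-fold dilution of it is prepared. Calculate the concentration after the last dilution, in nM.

Overall dilution factor = 4.008 × 15 = 60.1.
536 μM / 60.1 = 8.91 μM = 8910 nM.

8910 nM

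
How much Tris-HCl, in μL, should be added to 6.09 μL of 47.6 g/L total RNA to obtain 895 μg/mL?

895 μg/mL = 0.895 g/L.
V₂ = C₁V₁/C₂ = 47.6 × 6.09 / 0.895 = 324 μL.
Diluent to add = V₂ − V₁ = 324 − 6.09 = 318 μL.

318 μL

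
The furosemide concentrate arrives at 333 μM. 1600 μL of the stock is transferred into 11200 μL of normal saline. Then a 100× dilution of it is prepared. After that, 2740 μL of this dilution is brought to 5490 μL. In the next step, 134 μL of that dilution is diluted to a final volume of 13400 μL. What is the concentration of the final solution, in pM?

2080 pM

Overall dilution factor = 8 × 100 × 2.004 × 100 = 1.60 × 10⁵.
333 μM / 1.60 × 10⁵ = 2.08 × 10⁻³ μM = 2080 pM.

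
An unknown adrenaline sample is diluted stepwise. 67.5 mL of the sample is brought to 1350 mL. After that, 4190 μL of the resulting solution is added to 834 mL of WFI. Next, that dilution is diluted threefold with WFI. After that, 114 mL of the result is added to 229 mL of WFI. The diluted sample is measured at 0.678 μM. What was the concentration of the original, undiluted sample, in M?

0.0245 M

Overall dilution factor = 20 × 200.0 × 3 × 3.009 = 3.61 × 10⁴.
Original = 0.678 μM × 3.61 × 10⁴ = 2.45 × 10⁴ μM = 0.0245 M.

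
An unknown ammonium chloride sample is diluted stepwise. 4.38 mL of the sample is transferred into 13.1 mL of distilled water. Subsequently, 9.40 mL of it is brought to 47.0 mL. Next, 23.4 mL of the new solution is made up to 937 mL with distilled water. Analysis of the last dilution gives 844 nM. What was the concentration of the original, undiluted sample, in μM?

Overall dilution factor = 3.991 × 5 × 40.04 = 799.
Original = 844 nM × 799 = 6.74 × 10⁵ nM = 674 μM.

674 μM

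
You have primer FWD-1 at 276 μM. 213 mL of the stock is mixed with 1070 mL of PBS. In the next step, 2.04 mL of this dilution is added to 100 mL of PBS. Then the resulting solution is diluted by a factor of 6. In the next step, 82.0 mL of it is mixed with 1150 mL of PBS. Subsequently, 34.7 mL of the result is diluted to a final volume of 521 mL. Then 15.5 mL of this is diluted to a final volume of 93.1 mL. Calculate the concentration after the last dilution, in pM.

113 pM

Overall dilution factor = 6.023 × 50.02 × 6 × 15.02 × 15.01 × 6.006 = 2.45 × 10⁶.
276 μM / 2.45 × 10⁶ = 1.13 × 10⁻⁴ μM = 113 pM.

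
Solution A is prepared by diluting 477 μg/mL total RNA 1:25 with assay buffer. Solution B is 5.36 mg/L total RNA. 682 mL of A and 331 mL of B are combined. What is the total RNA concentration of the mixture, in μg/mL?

14.6 μg/mL

C_A = 477 μg/mL / 25 = 19.1 μg/mL.
C_B = 5.36 mg/L = 5.36 μg/mL.
C_mix = (C_A·V_A + C_B·V_B)/(V_A + V_B) = (19.1×682 + 5.36×331) / 1013 = 14.6 μg/mL.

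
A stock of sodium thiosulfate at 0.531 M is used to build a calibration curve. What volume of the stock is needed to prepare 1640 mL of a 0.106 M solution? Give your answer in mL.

327 mL

V₁ = C₂V₂/C₁ = 0.106 × 1640 / 0.531 = 327 mL.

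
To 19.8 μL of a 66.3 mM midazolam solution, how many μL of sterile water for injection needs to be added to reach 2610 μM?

483 μL

2610 μM = 2.61 mM.
V₂ = C₁V₁/C₂ = 66.3 × 19.8 / 2.61 = 503 μL.
Diluent to add = V₂ − V₁ = 503 − 19.8 = 483 μL.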